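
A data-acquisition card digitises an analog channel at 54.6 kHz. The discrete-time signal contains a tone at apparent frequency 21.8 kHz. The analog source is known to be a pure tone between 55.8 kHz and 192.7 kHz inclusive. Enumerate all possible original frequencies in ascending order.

76.4 kHz, 87.4 kHz, 131 kHz, 142 kHz, 185.6 kHz

Frequencies that alias to 21.8 kHz are k·fs ± 21.8 kHz for integer k ≥ 0.
k=0: 21.8 kHz.
k=1: 32.8 kHz, 76.4 kHz.
k=2: 87.4 kHz, 131 kHz.
k=3: 142 kHz, 185.6 kHz.
k=4: 196.6 kHz, 240.2 kHz.
Within [55.8 kHz, 192.7 kHz]: 76.4 kHz, 87.4 kHz, 131 kHz, 142 kHz, 185.6 kHz.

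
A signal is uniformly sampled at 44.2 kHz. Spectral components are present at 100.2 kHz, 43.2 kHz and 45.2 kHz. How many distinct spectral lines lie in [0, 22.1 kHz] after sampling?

fs/2 = 22.1 kHz.
100.2 kHz mod fs = 11.8 kHz.
11.8 kHz ≤ fs/2 = 22.1 kHz, appears at 11.8 kHz.
43.2 kHz > fs/2 = 22.1 kHz, folds to fs − 43.2 kHz = 1 kHz.
45.2 kHz mod fs = 1 kHz.
1 kHz ≤ fs/2 = 22.1 kHz, appears at 1 kHz.
Distinct values: {1 kHz, 11.8 kHz} → 2.

2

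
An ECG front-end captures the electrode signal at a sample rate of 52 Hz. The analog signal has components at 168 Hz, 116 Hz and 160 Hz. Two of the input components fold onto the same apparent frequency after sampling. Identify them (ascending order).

fs/2 = 26 Hz.
168 Hz mod fs = 12 Hz.
12 Hz ≤ fs/2 = 26 Hz, appears at 12 Hz.
116 Hz mod fs = 12 Hz.
12 Hz ≤ fs/2 = 26 Hz, appears at 12 Hz.
160 Hz mod fs = 4 Hz.
4 Hz ≤ fs/2 = 26 Hz, appears at 4 Hz.
116 Hz and 168 Hz both map to 12 Hz.

116 Hz, 168 Hz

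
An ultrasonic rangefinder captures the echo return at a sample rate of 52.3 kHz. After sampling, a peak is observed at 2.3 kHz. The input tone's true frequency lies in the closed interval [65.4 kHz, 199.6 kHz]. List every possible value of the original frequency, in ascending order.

102.3 kHz, 106.9 kHz, 154.6 kHz, 159.2 kHz

Frequencies that alias to 2.3 kHz are k·fs ± 2.3 kHz for integer k ≥ 0.
k=0: 2.3 kHz.
k=1: 50 kHz, 54.6 kHz.
k=2: 102.3 kHz, 106.9 kHz.
k=3: 154.6 kHz, 159.2 kHz.
k=4: 206.9 kHz, 211.5 kHz.
Within [65.4 kHz, 199.6 kHz]: 102.3 kHz, 106.9 kHz, 154.6 kHz, 159.2 kHz.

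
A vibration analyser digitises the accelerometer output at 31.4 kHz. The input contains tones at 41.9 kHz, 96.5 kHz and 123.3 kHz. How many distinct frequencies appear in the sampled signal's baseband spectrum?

2

fs/2 = 15.7 kHz.
41.9 kHz mod fs = 10.5 kHz.
10.5 kHz ≤ fs/2 = 15.7 kHz, appears at 10.5 kHz.
96.5 kHz mod fs = 2.3 kHz.
2.3 kHz ≤ fs/2 = 15.7 kHz, appears at 2.3 kHz.
123.3 kHz mod fs = 29.1 kHz.
29.1 kHz > fs/2 = 15.7 kHz, folds to fs − 29.1 kHz = 2.3 kHz.
Distinct values: {2.3 kHz, 10.5 kHz} → 2.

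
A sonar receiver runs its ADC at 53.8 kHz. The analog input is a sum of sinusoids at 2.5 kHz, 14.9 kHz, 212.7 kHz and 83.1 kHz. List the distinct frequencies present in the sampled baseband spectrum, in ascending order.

2.5 kHz, 14.9 kHz, 24.5 kHz

fs/2 = 26.9 kHz.
2.5 kHz ≤ fs/2 = 26.9 kHz, passes unchanged.
14.9 kHz ≤ fs/2 = 26.9 kHz, passes unchanged.
212.7 kHz mod fs = 51.3 kHz.
51.3 kHz > fs/2 = 26.9 kHz, folds to fs − 51.3 kHz = 2.5 kHz.
83.1 kHz mod fs = 29.3 kHz.
29.3 kHz > fs/2 = 26.9 kHz, folds to fs − 29.3 kHz = 24.5 kHz.
Distinct values: {2.5 kHz, 14.9 kHz, 24.5 kHz}.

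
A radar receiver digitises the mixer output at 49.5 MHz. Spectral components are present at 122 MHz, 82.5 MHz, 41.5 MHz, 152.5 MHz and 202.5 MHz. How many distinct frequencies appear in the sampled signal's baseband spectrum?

5

fs/2 = 24.75 MHz.
122 MHz mod fs = 23 MHz.
23 MHz ≤ fs/2 = 24.75 MHz, appears at 23 MHz.
82.5 MHz mod fs = 33 MHz.
33 MHz > fs/2 = 24.75 MHz, folds to fs − 33 MHz = 16.5 MHz.
41.5 MHz > fs/2 = 24.75 MHz, folds to fs − 41.5 MHz = 8 MHz.
152.5 MHz mod fs = 4 MHz.
4 MHz ≤ fs/2 = 24.75 MHz, appears at 4 MHz.
202.5 MHz mod fs = 4.5 MHz.
4.5 MHz ≤ fs/2 = 24.75 MHz, appears at 4.5 MHz.
Distinct values: {4 MHz, 4.5 MHz, 8 MHz, 16.5 MHz, 23 MHz} → 5.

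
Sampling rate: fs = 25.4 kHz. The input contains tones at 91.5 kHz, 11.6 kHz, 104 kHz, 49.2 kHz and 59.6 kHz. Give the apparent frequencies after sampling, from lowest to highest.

1.6 kHz, 2.4 kHz, 8.8 kHz, 10.1 kHz, 11.6 kHz

fs/2 = 12.7 kHz.
91.5 kHz mod fs = 15.3 kHz.
15.3 kHz > fs/2 = 12.7 kHz, folds to fs − 15.3 kHz = 10.1 kHz.
11.6 kHz ≤ fs/2 = 12.7 kHz, passes unchanged.
104 kHz mod fs = 2.4 kHz.
2.4 kHz ≤ fs/2 = 12.7 kHz, appears at 2.4 kHz.
49.2 kHz mod fs = 23.8 kHz.
23.8 kHz > fs/2 = 12.7 kHz, folds to fs − 23.8 kHz = 1.6 kHz.
59.6 kHz mod fs = 8.8 kHz.
8.8 kHz ≤ fs/2 = 12.7 kHz, appears at 8.8 kHz.
Distinct values: {1.6 kHz, 2.4 kHz, 8.8 kHz, 10.1 kHz, 11.6 kHz}.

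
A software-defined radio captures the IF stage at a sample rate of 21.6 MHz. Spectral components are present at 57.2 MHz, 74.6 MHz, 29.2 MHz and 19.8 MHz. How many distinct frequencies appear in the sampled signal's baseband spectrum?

fs/2 = 10.8 MHz.
57.2 MHz mod fs = 14 MHz.
14 MHz > fs/2 = 10.8 MHz, folds to fs − 14 MHz = 7.6 MHz.
74.6 MHz mod fs = 9.8 MHz.
9.8 MHz ≤ fs/2 = 10.8 MHz, appears at 9.8 MHz.
29.2 MHz mod fs = 7.6 MHz.
7.6 MHz ≤ fs/2 = 10.8 MHz, appears at 7.6 MHz.
19.8 MHz > fs/2 = 10.8 MHz, folds to fs − 19.8 MHz = 1.8 MHz.
Distinct values: {1.8 MHz, 7.6 MHz, 9.8 MHz} → 3.

3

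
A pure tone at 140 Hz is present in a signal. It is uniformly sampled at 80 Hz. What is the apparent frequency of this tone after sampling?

140 Hz mod fs = 60 Hz.
60 Hz > fs/2 = 40 Hz, folds to fs − 60 Hz = 20 Hz.

20 Hz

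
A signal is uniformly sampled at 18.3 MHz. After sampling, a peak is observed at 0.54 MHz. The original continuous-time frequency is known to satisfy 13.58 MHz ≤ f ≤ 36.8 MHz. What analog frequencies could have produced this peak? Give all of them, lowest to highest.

Frequencies that alias to 0.54 MHz are k·fs ± 0.54 MHz for integer k ≥ 0.
k=0: 0.54 MHz.
k=1: 17.76 MHz, 18.84 MHz.
k=2: 36.06 MHz, 37.14 MHz.
k=3: 54.36 MHz, 55.44 MHz.
Within [13.58 MHz, 36.8 MHz]: 17.76 MHz, 18.84 MHz, 36.06 MHz.

17.76 MHz, 18.84 MHz, 36.06 MHz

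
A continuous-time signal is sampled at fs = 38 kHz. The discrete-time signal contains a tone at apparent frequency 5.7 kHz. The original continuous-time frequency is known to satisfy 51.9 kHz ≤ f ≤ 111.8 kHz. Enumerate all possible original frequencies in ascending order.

Frequencies that alias to 5.7 kHz are k·fs ± 5.7 kHz for integer k ≥ 0.
k=0: 5.7 kHz.
k=1: 32.3 kHz, 43.7 kHz.
k=2: 70.3 kHz, 81.7 kHz.
k=3: 108.3 kHz, 119.7 kHz.
k=4: 146.3 kHz, 157.7 kHz.
Within [51.9 kHz, 111.8 kHz]: 70.3 kHz, 81.7 kHz, 108.3 kHz.

70.3 kHz, 81.7 kHz, 108.3 kHz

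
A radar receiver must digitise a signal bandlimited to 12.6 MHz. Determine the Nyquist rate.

25.2 MHz

Nyquist rate = 2 × 12.6 MHz = 25.2 MHz.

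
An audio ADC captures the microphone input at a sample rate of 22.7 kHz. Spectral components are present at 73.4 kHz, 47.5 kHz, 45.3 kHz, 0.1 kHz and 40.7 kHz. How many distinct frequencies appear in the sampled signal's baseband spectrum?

fs/2 = 11.35 kHz.
73.4 kHz mod fs = 5.3 kHz.
5.3 kHz ≤ fs/2 = 11.35 kHz, appears at 5.3 kHz.
47.5 kHz mod fs = 2.1 kHz.
2.1 kHz ≤ fs/2 = 11.35 kHz, appears at 2.1 kHz.
45.3 kHz mod fs = 22.6 kHz.
22.6 kHz > fs/2 = 11.35 kHz, folds to fs − 22.6 kHz = 0.1 kHz.
0.1 kHz ≤ fs/2 = 11.35 kHz, passes unchanged.
40.7 kHz mod fs = 18 kHz.
18 kHz > fs/2 = 11.35 kHz, folds to fs − 18 kHz = 4.7 kHz.
Distinct values: {0.1 kHz, 2.1 kHz, 4.7 kHz, 5.3 kHz} → 4.

4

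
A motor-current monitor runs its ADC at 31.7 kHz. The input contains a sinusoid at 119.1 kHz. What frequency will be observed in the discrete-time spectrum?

119.1 kHz mod fs = 24 kHz.
24 kHz > fs/2 = 15.85 kHz, folds to fs − 24 kHz = 7.7 kHz.

7.7 kHz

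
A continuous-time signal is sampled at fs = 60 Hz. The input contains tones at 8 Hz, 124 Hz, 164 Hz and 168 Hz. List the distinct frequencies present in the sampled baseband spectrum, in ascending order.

4 Hz, 8 Hz, 12 Hz, 16 Hz

fs/2 = 30 Hz.
8 Hz ≤ fs/2 = 30 Hz, passes unchanged.
124 Hz mod fs = 4 Hz.
4 Hz ≤ fs/2 = 30 Hz, appears at 4 Hz.
164 Hz mod fs = 44 Hz.
44 Hz > fs/2 = 30 Hz, folds to fs − 44 Hz = 16 Hz.
168 Hz mod fs = 48 Hz.
48 Hz > fs/2 = 30 Hz, folds to fs − 48 Hz = 12 Hz.
Distinct values: {4 Hz, 8 Hz, 12 Hz, 16 Hz}.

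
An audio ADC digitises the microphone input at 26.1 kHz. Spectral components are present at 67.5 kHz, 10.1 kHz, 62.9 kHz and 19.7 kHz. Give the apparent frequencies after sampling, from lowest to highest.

fs/2 = 13.05 kHz.
67.5 kHz mod fs = 15.3 kHz.
15.3 kHz > fs/2 = 13.05 kHz, folds to fs − 15.3 kHz = 10.8 kHz.
10.1 kHz ≤ fs/2 = 13.05 kHz, passes unchanged.
62.9 kHz mod fs = 10.7 kHz.
10.7 kHz ≤ fs/2 = 13.05 kHz, appears at 10.7 kHz.
19.7 kHz > fs/2 = 13.05 kHz, folds to fs − 19.7 kHz = 6.4 kHz.
Distinct values: {6.4 kHz, 10.1 kHz, 10.7 kHz, 10.8 kHz}.

6.4 kHz, 10.1 kHz, 10.7 kHz, 10.8 kHz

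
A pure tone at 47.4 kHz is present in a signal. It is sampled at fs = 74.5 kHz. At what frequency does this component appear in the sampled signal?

27.1 kHz

47.4 kHz > fs/2 = 37.25 kHz, folds to fs − 47.4 kHz = 27.1 kHz.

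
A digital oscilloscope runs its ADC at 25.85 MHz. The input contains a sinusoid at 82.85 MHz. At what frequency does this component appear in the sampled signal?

82.85 MHz mod fs = 5.3 MHz.
5.3 MHz ≤ fs/2 = 12.925 MHz, appears at 5.3 MHz.

5.3 MHz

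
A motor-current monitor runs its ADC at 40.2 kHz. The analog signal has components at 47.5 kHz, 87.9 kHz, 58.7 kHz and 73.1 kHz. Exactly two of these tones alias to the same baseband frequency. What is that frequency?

fs/2 = 20.1 kHz.
47.5 kHz mod fs = 7.3 kHz.
7.3 kHz ≤ fs/2 = 20.1 kHz, appears at 7.3 kHz.
87.9 kHz mod fs = 7.5 kHz.
7.5 kHz ≤ fs/2 = 20.1 kHz, appears at 7.5 kHz.
58.7 kHz mod fs = 18.5 kHz.
18.5 kHz ≤ fs/2 = 20.1 kHz, appears at 18.5 kHz.
73.1 kHz mod fs = 32.9 kHz.
32.9 kHz > fs/2 = 20.1 kHz, folds to fs − 32.9 kHz = 7.3 kHz.
47.5 kHz and 73.1 kHz both map to 7.3 kHz.

7.3 kHz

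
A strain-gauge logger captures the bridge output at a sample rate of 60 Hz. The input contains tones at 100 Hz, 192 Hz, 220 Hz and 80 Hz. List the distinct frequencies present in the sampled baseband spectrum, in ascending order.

fs/2 = 30 Hz.
100 Hz mod fs = 40 Hz.
40 Hz > fs/2 = 30 Hz, folds to fs − 40 Hz = 20 Hz.
192 Hz mod fs = 12 Hz.
12 Hz ≤ fs/2 = 30 Hz, appears at 12 Hz.
220 Hz mod fs = 40 Hz.
40 Hz > fs/2 = 30 Hz, folds to fs − 40 Hz = 20 Hz.
80 Hz mod fs = 20 Hz.
20 Hz ≤ fs/2 = 30 Hz, appears at 20 Hz.
Distinct values: {12 Hz, 20 Hz}.

12 Hz, 20 Hz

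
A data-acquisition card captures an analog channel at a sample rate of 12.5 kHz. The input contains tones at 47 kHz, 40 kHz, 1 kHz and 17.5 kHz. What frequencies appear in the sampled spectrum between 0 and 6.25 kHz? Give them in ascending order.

fs/2 = 6.25 kHz.
47 kHz mod fs = 9.5 kHz.
9.5 kHz > fs/2 = 6.25 kHz, folds to fs − 9.5 kHz = 3 kHz.
40 kHz mod fs = 2.5 kHz.
2.5 kHz ≤ fs/2 = 6.25 kHz, appears at 2.5 kHz.
1 kHz ≤ fs/2 = 6.25 kHz, passes unchanged.
17.5 kHz mod fs = 5 kHz.
5 kHz ≤ fs/2 = 6.25 kHz, appears at 5 kHz.
Distinct values: {1 kHz, 2.5 kHz, 3 kHz, 5 kHz}.

1 kHz, 2.5 kHz, 3 kHz, 5 kHz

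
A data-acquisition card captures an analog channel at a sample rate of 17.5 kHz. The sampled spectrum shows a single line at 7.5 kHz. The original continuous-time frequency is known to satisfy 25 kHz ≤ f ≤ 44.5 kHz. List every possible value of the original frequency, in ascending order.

Frequencies that alias to 7.5 kHz are k·fs ± 7.5 kHz for integer k ≥ 0.
k=0: 7.5 kHz.
k=1: 10 kHz, 25 kHz.
k=2: 27.5 kHz, 42.5 kHz.
k=3: 45 kHz, 60 kHz.
Within [25 kHz, 44.5 kHz]: 25 kHz, 27.5 kHz, 42.5 kHz.

25 kHz, 27.5 kHz, 42.5 kHz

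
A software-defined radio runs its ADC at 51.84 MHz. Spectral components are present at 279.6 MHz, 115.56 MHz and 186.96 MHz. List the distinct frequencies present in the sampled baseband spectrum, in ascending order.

fs/2 = 25.92 MHz.
279.6 MHz mod fs = 20.4 MHz.
20.4 MHz ≤ fs/2 = 25.92 MHz, appears at 20.4 MHz.
115.56 MHz mod fs = 11.88 MHz.
11.88 MHz ≤ fs/2 = 25.92 MHz, appears at 11.88 MHz.
186.96 MHz mod fs = 31.44 MHz.
31.44 MHz > fs/2 = 25.92 MHz, folds to fs − 31.44 MHz = 20.4 MHz.
Distinct values: {11.88 MHz, 20.4 MHz}.

11.88 MHz, 20.4 MHz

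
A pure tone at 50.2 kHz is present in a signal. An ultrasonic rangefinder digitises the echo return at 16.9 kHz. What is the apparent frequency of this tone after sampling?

50.2 kHz mod fs = 16.4 kHz.
16.4 kHz > fs/2 = 8.45 kHz, folds to fs − 16.4 kHz = 0.5 kHz.

0.5 kHz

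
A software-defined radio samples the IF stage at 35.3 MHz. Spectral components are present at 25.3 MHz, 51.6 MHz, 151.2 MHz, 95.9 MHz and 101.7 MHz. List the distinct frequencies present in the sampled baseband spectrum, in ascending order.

4.2 MHz, 10 MHz, 16.3 MHz

fs/2 = 17.65 MHz.
25.3 MHz > fs/2 = 17.65 MHz, folds to fs − 25.3 MHz = 10 MHz.
51.6 MHz mod fs = 16.3 MHz.
16.3 MHz ≤ fs/2 = 17.65 MHz, appears at 16.3 MHz.
151.2 MHz mod fs = 10 MHz.
10 MHz ≤ fs/2 = 17.65 MHz, appears at 10 MHz.
95.9 MHz mod fs = 25.3 MHz.
25.3 MHz > fs/2 = 17.65 MHz, folds to fs − 25.3 MHz = 10 MHz.
101.7 MHz mod fs = 31.1 MHz.
31.1 MHz > fs/2 = 17.65 MHz, folds to fs − 31.1 MHz = 4.2 MHz.
Distinct values: {4.2 MHz, 10 MHz, 16.3 MHz}.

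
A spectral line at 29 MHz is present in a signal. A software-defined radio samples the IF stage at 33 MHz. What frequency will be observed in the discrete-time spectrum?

4 MHz

29 MHz > fs/2 = 16.5 MHz, folds to fs − 29 MHz = 4 MHz.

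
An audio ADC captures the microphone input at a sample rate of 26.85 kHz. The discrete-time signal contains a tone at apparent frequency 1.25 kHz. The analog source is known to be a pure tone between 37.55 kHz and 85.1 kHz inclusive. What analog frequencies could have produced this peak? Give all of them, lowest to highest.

Frequencies that alias to 1.25 kHz are k·fs ± 1.25 kHz for integer k ≥ 0.
k=0: 1.25 kHz.
k=1: 25.6 kHz, 28.1 kHz.
k=2: 52.45 kHz, 54.95 kHz.
k=3: 79.3 kHz, 81.8 kHz.
k=4: 106.15 kHz, 108.65 kHz.
Within [37.55 kHz, 85.1 kHz]: 52.45 kHz, 54.95 kHz, 79.3 kHz, 81.8 kHz.

52.45 kHz, 54.95 kHz, 79.3 kHz, 81.8 kHz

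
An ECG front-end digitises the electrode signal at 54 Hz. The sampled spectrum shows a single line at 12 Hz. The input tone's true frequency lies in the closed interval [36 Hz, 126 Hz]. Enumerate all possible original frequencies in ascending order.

42 Hz, 66 Hz, 96 Hz, 120 Hz

Frequencies that alias to 12 Hz are k·fs ± 12 Hz for integer k ≥ 0.
k=0: 12 Hz.
k=1: 42 Hz, 66 Hz.
k=2: 96 Hz, 120 Hz.
k=3: 150 Hz, 174 Hz.
Within [36 Hz, 126 Hz]: 42 Hz, 66 Hz, 96 Hz, 120 Hz.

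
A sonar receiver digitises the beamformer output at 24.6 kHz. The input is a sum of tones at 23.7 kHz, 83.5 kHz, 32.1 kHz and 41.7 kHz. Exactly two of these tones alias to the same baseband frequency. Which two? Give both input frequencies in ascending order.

fs/2 = 12.3 kHz.
23.7 kHz > fs/2 = 12.3 kHz, folds to fs − 23.7 kHz = 0.9 kHz.
83.5 kHz mod fs = 9.7 kHz.
9.7 kHz ≤ fs/2 = 12.3 kHz, appears at 9.7 kHz.
32.1 kHz mod fs = 7.5 kHz.
7.5 kHz ≤ fs/2 = 12.3 kHz, appears at 7.5 kHz.
41.7 kHz mod fs = 17.1 kHz.
17.1 kHz > fs/2 = 12.3 kHz, folds to fs − 17.1 kHz = 7.5 kHz.
32.1 kHz and 41.7 kHz both map to 7.5 kHz.

32.1 kHz, 41.7 kHz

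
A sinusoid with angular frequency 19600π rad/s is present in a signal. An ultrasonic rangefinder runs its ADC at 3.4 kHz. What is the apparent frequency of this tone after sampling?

ω = 19600π rad/s → f = ω/(2π) = 9800 Hz = 9.8 kHz.
9.8 kHz mod fs = 3 kHz.
3 kHz > fs/2 = 1.7 kHz, folds to fs − 3 kHz = 0.4 kHz.

0.4 kHz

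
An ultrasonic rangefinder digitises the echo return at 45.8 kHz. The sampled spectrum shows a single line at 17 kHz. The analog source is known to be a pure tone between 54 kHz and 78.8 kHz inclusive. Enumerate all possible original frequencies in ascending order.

62.8 kHz, 74.6 kHz

Frequencies that alias to 17 kHz are k·fs ± 17 kHz for integer k ≥ 0.
k=0: 17 kHz.
k=1: 28.8 kHz, 62.8 kHz.
k=2: 74.6 kHz, 108.6 kHz.
k=3: 120.4 kHz, 154.4 kHz.
Within [54 kHz, 78.8 kHz]: 62.8 kHz, 74.6 kHz.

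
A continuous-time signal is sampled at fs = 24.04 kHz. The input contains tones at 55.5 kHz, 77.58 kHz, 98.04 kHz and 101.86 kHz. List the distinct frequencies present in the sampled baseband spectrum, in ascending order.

1.88 kHz, 5.46 kHz, 5.7 kHz, 7.42 kHz

fs/2 = 12.02 kHz.
55.5 kHz mod fs = 7.42 kHz.
7.42 kHz ≤ fs/2 = 12.02 kHz, appears at 7.42 kHz.
77.58 kHz mod fs = 5.46 kHz.
5.46 kHz ≤ fs/2 = 12.02 kHz, appears at 5.46 kHz.
98.04 kHz mod fs = 1.88 kHz.
1.88 kHz ≤ fs/2 = 12.02 kHz, appears at 1.88 kHz.
101.86 kHz mod fs = 5.7 kHz.
5.7 kHz ≤ fs/2 = 12.02 kHz, appears at 5.7 kHz.
Distinct values: {1.88 kHz, 5.46 kHz, 5.7 kHz, 7.42 kHz}.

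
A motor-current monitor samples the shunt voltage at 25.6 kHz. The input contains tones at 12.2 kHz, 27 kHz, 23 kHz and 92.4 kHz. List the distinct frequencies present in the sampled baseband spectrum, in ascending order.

fs/2 = 12.8 kHz.
12.2 kHz ≤ fs/2 = 12.8 kHz, passes unchanged.
27 kHz mod fs = 1.4 kHz.
1.4 kHz ≤ fs/2 = 12.8 kHz, appears at 1.4 kHz.
23 kHz > fs/2 = 12.8 kHz, folds to fs − 23 kHz = 2.6 kHz.
92.4 kHz mod fs = 15.6 kHz.
15.6 kHz > fs/2 = 12.8 kHz, folds to fs − 15.6 kHz = 10 kHz.
Distinct values: {1.4 kHz, 2.6 kHz, 10 kHz, 12.2 kHz}.

1.4 kHz, 2.6 kHz, 10 kHz, 12.2 kHz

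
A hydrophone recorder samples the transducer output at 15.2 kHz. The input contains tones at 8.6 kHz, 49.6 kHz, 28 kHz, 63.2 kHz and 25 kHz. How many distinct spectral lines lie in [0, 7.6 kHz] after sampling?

4

fs/2 = 7.6 kHz.
8.6 kHz > fs/2 = 7.6 kHz, folds to fs − 8.6 kHz = 6.6 kHz.
49.6 kHz mod fs = 4 kHz.
4 kHz ≤ fs/2 = 7.6 kHz, appears at 4 kHz.
28 kHz mod fs = 12.8 kHz.
12.8 kHz > fs/2 = 7.6 kHz, folds to fs − 12.8 kHz = 2.4 kHz.
63.2 kHz mod fs = 2.4 kHz.
2.4 kHz ≤ fs/2 = 7.6 kHz, appears at 2.4 kHz.
25 kHz mod fs = 9.8 kHz.
9.8 kHz > fs/2 = 7.6 kHz, folds to fs − 9.8 kHz = 5.4 kHz.
Distinct values: {2.4 kHz, 4 kHz, 5.4 kHz, 6.6 kHz} → 4.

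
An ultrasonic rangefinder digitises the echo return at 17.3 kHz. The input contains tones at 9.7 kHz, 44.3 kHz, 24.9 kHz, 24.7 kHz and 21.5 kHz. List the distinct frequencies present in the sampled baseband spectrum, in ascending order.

fs/2 = 8.65 kHz.
9.7 kHz > fs/2 = 8.65 kHz, folds to fs − 9.7 kHz = 7.6 kHz.
44.3 kHz mod fs = 9.7 kHz.
9.7 kHz > fs/2 = 8.65 kHz, folds to fs − 9.7 kHz = 7.6 kHz.
24.9 kHz mod fs = 7.6 kHz.
7.6 kHz ≤ fs/2 = 8.65 kHz, appears at 7.6 kHz.
24.7 kHz mod fs = 7.4 kHz.
7.4 kHz ≤ fs/2 = 8.65 kHz, appears at 7.4 kHz.
21.5 kHz mod fs = 4.2 kHz.
4.2 kHz ≤ fs/2 = 8.65 kHz, appears at 4.2 kHz.
Distinct values: {4.2 kHz, 7.4 kHz, 7.6 kHz}.

4.2 kHz, 7.4 kHz, 7.6 kHz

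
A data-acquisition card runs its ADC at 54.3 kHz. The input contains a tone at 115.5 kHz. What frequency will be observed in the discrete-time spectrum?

115.5 kHz mod fs = 6.9 kHz.
6.9 kHz ≤ fs/2 = 27.15 kHz, appears at 6.9 kHz.

6.9 kHz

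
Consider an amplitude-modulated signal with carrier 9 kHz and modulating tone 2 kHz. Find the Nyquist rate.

AM sidebands sit at fc ± fm = 7 kHz and 11 kHz.
Highest-frequency component: 11 kHz.
Nyquist rate = 2 × 11 kHz = 22 kHz.

22 kHz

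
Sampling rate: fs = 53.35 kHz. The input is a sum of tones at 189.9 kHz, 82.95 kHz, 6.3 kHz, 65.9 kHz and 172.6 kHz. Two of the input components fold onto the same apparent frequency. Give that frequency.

12.55 kHz

fs/2 = 26.675 kHz.
189.9 kHz mod fs = 29.85 kHz.
29.85 kHz > fs/2 = 26.675 kHz, folds to fs − 29.85 kHz = 23.5 kHz.
82.95 kHz mod fs = 29.6 kHz.
29.6 kHz > fs/2 = 26.675 kHz, folds to fs − 29.6 kHz = 23.75 kHz.
6.3 kHz ≤ fs/2 = 26.675 kHz, passes unchanged.
65.9 kHz mod fs = 12.55 kHz.
12.55 kHz ≤ fs/2 = 26.675 kHz, appears at 12.55 kHz.
172.6 kHz mod fs = 12.55 kHz.
12.55 kHz ≤ fs/2 = 26.675 kHz, appears at 12.55 kHz.
65.9 kHz and 172.6 kHz both map to 12.55 kHz.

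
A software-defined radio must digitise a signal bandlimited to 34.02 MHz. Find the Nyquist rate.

Nyquist rate = 2 × 34.02 MHz = 68.04 MHz.

68.04 MHz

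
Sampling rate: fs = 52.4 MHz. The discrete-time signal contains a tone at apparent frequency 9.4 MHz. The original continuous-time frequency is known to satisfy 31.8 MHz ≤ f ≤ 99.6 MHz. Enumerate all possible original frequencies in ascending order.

Frequencies that alias to 9.4 MHz are k·fs ± 9.4 MHz for integer k ≥ 0.
k=0: 9.4 MHz.
k=1: 43 MHz, 61.8 MHz.
k=2: 95.4 MHz, 114.2 MHz.
k=3: 147.8 MHz, 166.6 MHz.
Within [31.8 MHz, 99.6 MHz]: 43 MHz, 61.8 MHz, 95.4 MHz.

43 MHz, 61.8 MHz, 95.4 MHz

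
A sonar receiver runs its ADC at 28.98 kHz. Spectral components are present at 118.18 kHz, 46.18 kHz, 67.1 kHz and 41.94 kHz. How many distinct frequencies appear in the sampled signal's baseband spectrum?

fs/2 = 14.49 kHz.
118.18 kHz mod fs = 2.26 kHz.
2.26 kHz ≤ fs/2 = 14.49 kHz, appears at 2.26 kHz.
46.18 kHz mod fs = 17.2 kHz.
17.2 kHz > fs/2 = 14.49 kHz, folds to fs − 17.2 kHz = 11.78 kHz.
67.1 kHz mod fs = 9.14 kHz.
9.14 kHz ≤ fs/2 = 14.49 kHz, appears at 9.14 kHz.
41.94 kHz mod fs = 12.96 kHz.
12.96 kHz ≤ fs/2 = 14.49 kHz, appears at 12.96 kHz.
Distinct values: {2.26 kHz, 9.14 kHz, 11.78 kHz, 12.96 kHz} → 4.

4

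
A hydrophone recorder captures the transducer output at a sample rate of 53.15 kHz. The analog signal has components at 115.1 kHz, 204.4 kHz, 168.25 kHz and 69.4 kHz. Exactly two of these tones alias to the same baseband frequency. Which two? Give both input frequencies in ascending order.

fs/2 = 26.575 kHz.
115.1 kHz mod fs = 8.8 kHz.
8.8 kHz ≤ fs/2 = 26.575 kHz, appears at 8.8 kHz.
204.4 kHz mod fs = 44.95 kHz.
44.95 kHz > fs/2 = 26.575 kHz, folds to fs − 44.95 kHz = 8.2 kHz.
168.25 kHz mod fs = 8.8 kHz.
8.8 kHz ≤ fs/2 = 26.575 kHz, appears at 8.8 kHz.
69.4 kHz mod fs = 16.25 kHz.
16.25 kHz ≤ fs/2 = 26.575 kHz, appears at 16.25 kHz.
115.1 kHz and 168.25 kHz both map to 8.8 kHz.

115.1 kHz, 168.25 kHz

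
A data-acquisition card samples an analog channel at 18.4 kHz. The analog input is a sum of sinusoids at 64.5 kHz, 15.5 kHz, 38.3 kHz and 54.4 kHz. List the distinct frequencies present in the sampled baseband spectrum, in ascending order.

fs/2 = 9.2 kHz.
64.5 kHz mod fs = 9.3 kHz.
9.3 kHz > fs/2 = 9.2 kHz, folds to fs − 9.3 kHz = 9.1 kHz.
15.5 kHz > fs/2 = 9.2 kHz, folds to fs − 15.5 kHz = 2.9 kHz.
38.3 kHz mod fs = 1.5 kHz.
1.5 kHz ≤ fs/2 = 9.2 kHz, appears at 1.5 kHz.
54.4 kHz mod fs = 17.6 kHz.
17.6 kHz > fs/2 = 9.2 kHz, folds to fs − 17.6 kHz = 0.8 kHz.
Distinct values: {0.8 kHz, 1.5 kHz, 2.9 kHz, 9.1 kHz}.

0.8 kHz, 1.5 kHz, 2.9 kHz, 9.1 kHz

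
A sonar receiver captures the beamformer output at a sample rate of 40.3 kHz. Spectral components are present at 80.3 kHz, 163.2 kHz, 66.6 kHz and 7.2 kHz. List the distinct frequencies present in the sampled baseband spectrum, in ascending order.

0.3 kHz, 2 kHz, 7.2 kHz, 14 kHz

fs/2 = 20.15 kHz.
80.3 kHz mod fs = 40 kHz.
40 kHz > fs/2 = 20.15 kHz, folds to fs − 40 kHz = 0.3 kHz.
163.2 kHz mod fs = 2 kHz.
2 kHz ≤ fs/2 = 20.15 kHz, appears at 2 kHz.
66.6 kHz mod fs = 26.3 kHz.
26.3 kHz > fs/2 = 20.15 kHz, folds to fs − 26.3 kHz = 14 kHz.
7.2 kHz ≤ fs/2 = 20.15 kHz, passes unchanged.
Distinct values: {0.3 kHz, 2 kHz, 7.2 kHz, 14 kHz}.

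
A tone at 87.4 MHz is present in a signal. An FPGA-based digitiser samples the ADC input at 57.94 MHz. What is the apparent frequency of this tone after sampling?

28.48 MHz

87.4 MHz mod fs = 29.46 MHz.
29.46 MHz > fs/2 = 28.97 MHz, folds to fs − 29.46 MHz = 28.48 MHz.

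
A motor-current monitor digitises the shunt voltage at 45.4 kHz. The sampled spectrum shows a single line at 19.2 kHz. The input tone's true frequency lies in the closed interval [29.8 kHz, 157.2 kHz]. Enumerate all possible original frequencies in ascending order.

64.6 kHz, 71.6 kHz, 110 kHz, 117 kHz, 155.4 kHz

Frequencies that alias to 19.2 kHz are k·fs ± 19.2 kHz for integer k ≥ 0.
k=0: 19.2 kHz.
k=1: 26.2 kHz, 64.6 kHz.
k=2: 71.6 kHz, 110 kHz.
k=3: 117 kHz, 155.4 kHz.
k=4: 162.4 kHz, 200.8 kHz.
Within [29.8 kHz, 157.2 kHz]: 64.6 kHz, 71.6 kHz, 110 kHz, 117 kHz, 155.4 kHz.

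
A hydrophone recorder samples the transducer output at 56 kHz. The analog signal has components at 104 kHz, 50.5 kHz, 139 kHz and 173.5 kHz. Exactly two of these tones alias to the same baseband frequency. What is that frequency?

fs/2 = 28 kHz.
104 kHz mod fs = 48 kHz.
48 kHz > fs/2 = 28 kHz, folds to fs − 48 kHz = 8 kHz.
50.5 kHz > fs/2 = 28 kHz, folds to fs − 50.5 kHz = 5.5 kHz.
139 kHz mod fs = 27 kHz.
27 kHz ≤ fs/2 = 28 kHz, appears at 27 kHz.
173.5 kHz mod fs = 5.5 kHz.
5.5 kHz ≤ fs/2 = 28 kHz, appears at 5.5 kHz.
50.5 kHz and 173.5 kHz both map to 5.5 kHz.

5.5 kHz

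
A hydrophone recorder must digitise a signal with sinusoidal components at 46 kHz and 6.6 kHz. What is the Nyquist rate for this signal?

92 kHz

Highest-frequency component: 46 kHz.
Nyquist rate = 2 × 46 kHz = 92 kHz.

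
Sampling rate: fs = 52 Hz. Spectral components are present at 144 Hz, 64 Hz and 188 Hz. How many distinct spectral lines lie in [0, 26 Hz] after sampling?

fs/2 = 26 Hz.
144 Hz mod fs = 40 Hz.
40 Hz > fs/2 = 26 Hz, folds to fs − 40 Hz = 12 Hz.
64 Hz mod fs = 12 Hz.
12 Hz ≤ fs/2 = 26 Hz, appears at 12 Hz.
188 Hz mod fs = 32 Hz.
32 Hz > fs/2 = 26 Hz, folds to fs − 32 Hz = 20 Hz.
Distinct values: {12 Hz, 20 Hz} → 2.

2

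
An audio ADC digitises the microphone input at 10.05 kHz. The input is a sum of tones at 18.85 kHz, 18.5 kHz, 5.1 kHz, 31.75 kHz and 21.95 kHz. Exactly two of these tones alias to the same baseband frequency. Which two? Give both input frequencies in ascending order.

fs/2 = 5.025 kHz.
18.85 kHz mod fs = 8.8 kHz.
8.8 kHz > fs/2 = 5.025 kHz, folds to fs − 8.8 kHz = 1.25 kHz.
18.5 kHz mod fs = 8.45 kHz.
8.45 kHz > fs/2 = 5.025 kHz, folds to fs − 8.45 kHz = 1.6 kHz.
5.1 kHz > fs/2 = 5.025 kHz, folds to fs − 5.1 kHz = 4.95 kHz.
31.75 kHz mod fs = 1.6 kHz.
1.6 kHz ≤ fs/2 = 5.025 kHz, appears at 1.6 kHz.
21.95 kHz mod fs = 1.85 kHz.
1.85 kHz ≤ fs/2 = 5.025 kHz, appears at 1.85 kHz.
18.5 kHz and 31.75 kHz both map to 1.6 kHz.

18.5 kHz, 31.75 kHz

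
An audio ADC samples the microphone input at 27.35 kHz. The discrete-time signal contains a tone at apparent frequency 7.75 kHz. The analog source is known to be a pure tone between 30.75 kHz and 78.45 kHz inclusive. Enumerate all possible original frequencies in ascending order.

35.1 kHz, 46.95 kHz, 62.45 kHz, 74.3 kHz

Frequencies that alias to 7.75 kHz are k·fs ± 7.75 kHz for integer k ≥ 0.
k=0: 7.75 kHz.
k=1: 19.6 kHz, 35.1 kHz.
k=2: 46.95 kHz, 62.45 kHz.
k=3: 74.3 kHz, 89.8 kHz.
k=4: 101.65 kHz, 117.15 kHz.
Within [30.75 kHz, 78.45 kHz]: 35.1 kHz, 46.95 kHz, 62.45 kHz, 74.3 kHz.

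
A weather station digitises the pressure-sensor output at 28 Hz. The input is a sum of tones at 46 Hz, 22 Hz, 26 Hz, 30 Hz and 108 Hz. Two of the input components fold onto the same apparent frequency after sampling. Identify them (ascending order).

fs/2 = 14 Hz.
46 Hz mod fs = 18 Hz.
18 Hz > fs/2 = 14 Hz, folds to fs − 18 Hz = 10 Hz.
22 Hz > fs/2 = 14 Hz, folds to fs − 22 Hz = 6 Hz.
26 Hz > fs/2 = 14 Hz, folds to fs − 26 Hz = 2 Hz.
30 Hz mod fs = 2 Hz.
2 Hz ≤ fs/2 = 14 Hz, appears at 2 Hz.
108 Hz mod fs = 24 Hz.
24 Hz > fs/2 = 14 Hz, folds to fs − 24 Hz = 4 Hz.
26 Hz and 30 Hz both map to 2 Hz.

26 Hz, 30 Hz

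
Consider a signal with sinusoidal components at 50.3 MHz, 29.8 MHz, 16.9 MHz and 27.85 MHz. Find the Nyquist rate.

Highest-frequency component: 50.3 MHz.
Nyquist rate = 2 × 50.3 MHz = 100.6 MHz.

100.6 MHz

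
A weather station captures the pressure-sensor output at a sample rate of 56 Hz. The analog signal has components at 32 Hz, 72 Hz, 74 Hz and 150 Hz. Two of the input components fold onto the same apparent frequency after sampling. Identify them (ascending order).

fs/2 = 28 Hz.
32 Hz > fs/2 = 28 Hz, folds to fs − 32 Hz = 24 Hz.
72 Hz mod fs = 16 Hz.
16 Hz ≤ fs/2 = 28 Hz, appears at 16 Hz.
74 Hz mod fs = 18 Hz.
18 Hz ≤ fs/2 = 28 Hz, appears at 18 Hz.
150 Hz mod fs = 38 Hz.
38 Hz > fs/2 = 28 Hz, folds to fs − 38 Hz = 18 Hz.
74 Hz and 150 Hz both map to 18 Hz.

74 Hz, 150 Hz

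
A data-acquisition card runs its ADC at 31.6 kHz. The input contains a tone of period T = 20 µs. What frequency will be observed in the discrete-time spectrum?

T = 20 µs → f = 1/T = 50 kHz.
50 kHz mod fs = 18.4 kHz.
18.4 kHz > fs/2 = 15.8 kHz, folds to fs − 18.4 kHz = 13.2 kHz.

13.2 kHz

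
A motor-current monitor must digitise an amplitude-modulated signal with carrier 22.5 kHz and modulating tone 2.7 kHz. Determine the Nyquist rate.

50.4 kHz

AM sidebands sit at fc ± fm = 19.8 kHz and 25.2 kHz.
Highest-frequency component: 25.2 kHz.
Nyquist rate = 2 × 25.2 kHz = 50.4 kHz.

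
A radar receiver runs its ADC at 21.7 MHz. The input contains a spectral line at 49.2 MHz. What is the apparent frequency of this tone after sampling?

49.2 MHz mod fs = 5.8 MHz.
5.8 MHz ≤ fs/2 = 10.85 MHz, appears at 5.8 MHz.

5.8 MHz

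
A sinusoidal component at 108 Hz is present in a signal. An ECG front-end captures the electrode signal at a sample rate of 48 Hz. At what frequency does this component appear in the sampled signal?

108 Hz mod fs = 12 Hz.
12 Hz ≤ fs/2 = 24 Hz, appears at 12 Hz.

12 Hz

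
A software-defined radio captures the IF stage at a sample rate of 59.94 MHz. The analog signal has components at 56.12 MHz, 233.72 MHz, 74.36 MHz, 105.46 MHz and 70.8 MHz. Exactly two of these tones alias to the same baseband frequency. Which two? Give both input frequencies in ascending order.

fs/2 = 29.97 MHz.
56.12 MHz > fs/2 = 29.97 MHz, folds to fs − 56.12 MHz = 3.82 MHz.
233.72 MHz mod fs = 53.9 MHz.
53.9 MHz > fs/2 = 29.97 MHz, folds to fs − 53.9 MHz = 6.04 MHz.
74.36 MHz mod fs = 14.42 MHz.
14.42 MHz ≤ fs/2 = 29.97 MHz, appears at 14.42 MHz.
105.46 MHz mod fs = 45.52 MHz.
45.52 MHz > fs/2 = 29.97 MHz, folds to fs − 45.52 MHz = 14.42 MHz.
70.8 MHz mod fs = 10.86 MHz.
10.86 MHz ≤ fs/2 = 29.97 MHz, appears at 10.86 MHz.
74.36 MHz and 105.46 MHz both map to 14.42 MHz.

74.36 MHz, 105.46 MHz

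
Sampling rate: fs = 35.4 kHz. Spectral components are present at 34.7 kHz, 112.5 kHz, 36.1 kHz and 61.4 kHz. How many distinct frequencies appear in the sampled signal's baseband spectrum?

fs/2 = 17.7 kHz.
34.7 kHz > fs/2 = 17.7 kHz, folds to fs − 34.7 kHz = 0.7 kHz.
112.5 kHz mod fs = 6.3 kHz.
6.3 kHz ≤ fs/2 = 17.7 kHz, appears at 6.3 kHz.
36.1 kHz mod fs = 0.7 kHz.
0.7 kHz ≤ fs/2 = 17.7 kHz, appears at 0.7 kHz.
61.4 kHz mod fs = 26 kHz.
26 kHz > fs/2 = 17.7 kHz, folds to fs − 26 kHz = 9.4 kHz.
Distinct values: {0.7 kHz, 6.3 kHz, 9.4 kHz} → 3.

3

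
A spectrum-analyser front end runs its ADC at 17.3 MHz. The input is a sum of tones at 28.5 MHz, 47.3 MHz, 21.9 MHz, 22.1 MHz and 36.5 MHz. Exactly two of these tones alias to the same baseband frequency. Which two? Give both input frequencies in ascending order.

21.9 MHz, 47.3 MHz

fs/2 = 8.65 MHz.
28.5 MHz mod fs = 11.2 MHz.
11.2 MHz > fs/2 = 8.65 MHz, folds to fs − 11.2 MHz = 6.1 MHz.
47.3 MHz mod fs = 12.7 MHz.
12.7 MHz > fs/2 = 8.65 MHz, folds to fs − 12.7 MHz = 4.6 MHz.
21.9 MHz mod fs = 4.6 MHz.
4.6 MHz ≤ fs/2 = 8.65 MHz, appears at 4.6 MHz.
22.1 MHz mod fs = 4.8 MHz.
4.8 MHz ≤ fs/2 = 8.65 MHz, appears at 4.8 MHz.
36.5 MHz mod fs = 1.9 MHz.
1.9 MHz ≤ fs/2 = 8.65 MHz, appears at 1.9 MHz.
21.9 MHz and 47.3 MHz both map to 4.6 MHz.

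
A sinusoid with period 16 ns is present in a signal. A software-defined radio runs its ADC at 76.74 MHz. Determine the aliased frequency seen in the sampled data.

T = 16 ns → f = 1/T = 62.5 MHz.
62.5 MHz > fs/2 = 38.37 MHz, folds to fs − 62.5 MHz = 14.24 MHz.

14.24 MHz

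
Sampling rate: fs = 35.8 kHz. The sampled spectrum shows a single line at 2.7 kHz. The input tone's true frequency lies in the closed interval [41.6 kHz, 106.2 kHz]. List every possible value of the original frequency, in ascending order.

68.9 kHz, 74.3 kHz, 104.7 kHz

Frequencies that alias to 2.7 kHz are k·fs ± 2.7 kHz for integer k ≥ 0.
k=0: 2.7 kHz.
k=1: 33.1 kHz, 38.5 kHz.
k=2: 68.9 kHz, 74.3 kHz.
k=3: 104.7 kHz, 110.1 kHz.
k=4: 140.5 kHz, 145.9 kHz.
Within [41.6 kHz, 106.2 kHz]: 68.9 kHz, 74.3 kHz, 104.7 kHz.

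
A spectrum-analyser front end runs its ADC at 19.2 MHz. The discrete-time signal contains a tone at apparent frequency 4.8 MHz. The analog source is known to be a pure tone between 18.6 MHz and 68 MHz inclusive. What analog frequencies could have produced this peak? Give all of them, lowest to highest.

Frequencies that alias to 4.8 MHz are k·fs ± 4.8 MHz for integer k ≥ 0.
k=0: 4.8 MHz.
k=1: 14.4 MHz, 24 MHz.
k=2: 33.6 MHz, 43.2 MHz.
k=3: 52.8 MHz, 62.4 MHz.
k=4: 72 MHz, 81.6 MHz.
Within [18.6 MHz, 68 MHz]: 24 MHz, 33.6 MHz, 43.2 MHz, 52.8 MHz, 62.4 MHz.

24 MHz, 33.6 MHz, 43.2 MHz, 52.8 MHz, 62.4 MHz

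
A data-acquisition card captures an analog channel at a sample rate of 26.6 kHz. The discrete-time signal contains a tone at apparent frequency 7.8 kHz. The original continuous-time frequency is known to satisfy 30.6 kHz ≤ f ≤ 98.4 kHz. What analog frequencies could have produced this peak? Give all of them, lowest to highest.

Frequencies that alias to 7.8 kHz are k·fs ± 7.8 kHz for integer k ≥ 0.
k=0: 7.8 kHz.
k=1: 18.8 kHz, 34.4 kHz.
k=2: 45.4 kHz, 61 kHz.
k=3: 72 kHz, 87.6 kHz.
k=4: 98.6 kHz, 114.2 kHz.
Within [30.6 kHz, 98.4 kHz]: 34.4 kHz, 45.4 kHz, 61 kHz, 72 kHz, 87.6 kHz.

34.4 kHz, 45.4 kHz, 61 kHz, 72 kHz, 87.6 kHz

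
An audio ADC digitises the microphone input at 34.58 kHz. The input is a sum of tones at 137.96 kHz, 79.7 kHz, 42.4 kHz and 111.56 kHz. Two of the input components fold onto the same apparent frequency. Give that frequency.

fs/2 = 17.29 kHz.
137.96 kHz mod fs = 34.22 kHz.
34.22 kHz > fs/2 = 17.29 kHz, folds to fs − 34.22 kHz = 0.36 kHz.
79.7 kHz mod fs = 10.54 kHz.
10.54 kHz ≤ fs/2 = 17.29 kHz, appears at 10.54 kHz.
42.4 kHz mod fs = 7.82 kHz.
7.82 kHz ≤ fs/2 = 17.29 kHz, appears at 7.82 kHz.
111.56 kHz mod fs = 7.82 kHz.
7.82 kHz ≤ fs/2 = 17.29 kHz, appears at 7.82 kHz.
42.4 kHz and 111.56 kHz both map to 7.82 kHz.

7.82 kHz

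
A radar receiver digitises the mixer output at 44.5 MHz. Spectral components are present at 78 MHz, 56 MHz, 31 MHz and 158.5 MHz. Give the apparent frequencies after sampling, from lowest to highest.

11 MHz, 11.5 MHz, 13.5 MHz, 19.5 MHz

fs/2 = 22.25 MHz.
78 MHz mod fs = 33.5 MHz.
33.5 MHz > fs/2 = 22.25 MHz, folds to fs − 33.5 MHz = 11 MHz.
56 MHz mod fs = 11.5 MHz.
11.5 MHz ≤ fs/2 = 22.25 MHz, appears at 11.5 MHz.
31 MHz > fs/2 = 22.25 MHz, folds to fs − 31 MHz = 13.5 MHz.
158.5 MHz mod fs = 25 MHz.
25 MHz > fs/2 = 22.25 MHz, folds to fs − 25 MHz = 19.5 MHz.
Distinct values: {11 MHz, 11.5 MHz, 13.5 MHz, 19.5 MHz}.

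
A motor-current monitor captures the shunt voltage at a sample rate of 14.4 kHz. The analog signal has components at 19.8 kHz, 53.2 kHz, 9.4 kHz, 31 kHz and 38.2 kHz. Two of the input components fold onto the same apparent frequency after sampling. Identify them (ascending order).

fs/2 = 7.2 kHz.
19.8 kHz mod fs = 5.4 kHz.
5.4 kHz ≤ fs/2 = 7.2 kHz, appears at 5.4 kHz.
53.2 kHz mod fs = 10 kHz.
10 kHz > fs/2 = 7.2 kHz, folds to fs − 10 kHz = 4.4 kHz.
9.4 kHz > fs/2 = 7.2 kHz, folds to fs − 9.4 kHz = 5 kHz.
31 kHz mod fs = 2.2 kHz.
2.2 kHz ≤ fs/2 = 7.2 kHz, appears at 2.2 kHz.
38.2 kHz mod fs = 9.4 kHz.
9.4 kHz > fs/2 = 7.2 kHz, folds to fs − 9.4 kHz = 5 kHz.
9.4 kHz and 38.2 kHz both map to 5 kHz.

9.4 kHz, 38.2 kHz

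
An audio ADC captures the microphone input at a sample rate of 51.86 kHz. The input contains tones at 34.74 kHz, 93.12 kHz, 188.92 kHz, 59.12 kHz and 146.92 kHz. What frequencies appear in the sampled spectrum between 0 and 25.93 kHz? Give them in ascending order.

7.26 kHz, 8.66 kHz, 10.6 kHz, 17.12 kHz, 18.52 kHz

fs/2 = 25.93 kHz.
34.74 kHz > fs/2 = 25.93 kHz, folds to fs − 34.74 kHz = 17.12 kHz.
93.12 kHz mod fs = 41.26 kHz.
41.26 kHz > fs/2 = 25.93 kHz, folds to fs − 41.26 kHz = 10.6 kHz.
188.92 kHz mod fs = 33.34 kHz.
33.34 kHz > fs/2 = 25.93 kHz, folds to fs − 33.34 kHz = 18.52 kHz.
59.12 kHz mod fs = 7.26 kHz.
7.26 kHz ≤ fs/2 = 25.93 kHz, appears at 7.26 kHz.
146.92 kHz mod fs = 43.2 kHz.
43.2 kHz > fs/2 = 25.93 kHz, folds to fs − 43.2 kHz = 8.66 kHz.
Distinct values: {7.26 kHz, 8.66 kHz, 10.6 kHz, 17.12 kHz, 18.52 kHz}.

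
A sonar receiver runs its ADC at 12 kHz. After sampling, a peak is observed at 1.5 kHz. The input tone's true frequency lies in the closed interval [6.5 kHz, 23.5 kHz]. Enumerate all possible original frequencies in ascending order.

Frequencies that alias to 1.5 kHz are k·fs ± 1.5 kHz for integer k ≥ 0.
k=0: 1.5 kHz.
k=1: 10.5 kHz, 13.5 kHz.
k=2: 22.5 kHz, 25.5 kHz.
k=3: 34.5 kHz, 37.5 kHz.
Within [6.5 kHz, 23.5 kHz]: 10.5 kHz, 13.5 kHz, 22.5 kHz.

10.5 kHz, 13.5 kHz, 22.5 kHz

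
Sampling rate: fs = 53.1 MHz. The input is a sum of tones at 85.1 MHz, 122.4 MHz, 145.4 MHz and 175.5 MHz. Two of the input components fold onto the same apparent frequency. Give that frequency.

fs/2 = 26.55 MHz.
85.1 MHz mod fs = 32 MHz.
32 MHz > fs/2 = 26.55 MHz, folds to fs − 32 MHz = 21.1 MHz.
122.4 MHz mod fs = 16.2 MHz.
16.2 MHz ≤ fs/2 = 26.55 MHz, appears at 16.2 MHz.
145.4 MHz mod fs = 39.2 MHz.
39.2 MHz > fs/2 = 26.55 MHz, folds to fs − 39.2 MHz = 13.9 MHz.
175.5 MHz mod fs = 16.2 MHz.
16.2 MHz ≤ fs/2 = 26.55 MHz, appears at 16.2 MHz.
122.4 MHz and 175.5 MHz both map to 16.2 MHz.

16.2 MHz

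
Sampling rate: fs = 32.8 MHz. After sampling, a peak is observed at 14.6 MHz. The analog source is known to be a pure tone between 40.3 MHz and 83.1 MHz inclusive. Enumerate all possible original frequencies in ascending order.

Frequencies that alias to 14.6 MHz are k·fs ± 14.6 MHz for integer k ≥ 0.
k=0: 14.6 MHz.
k=1: 18.2 MHz, 47.4 MHz.
k=2: 51 MHz, 80.2 MHz.
k=3: 83.8 MHz, 113 MHz.
Within [40.3 MHz, 83.1 MHz]: 47.4 MHz, 51 MHz, 80.2 MHz.

47.4 MHz, 51 MHz, 80.2 MHz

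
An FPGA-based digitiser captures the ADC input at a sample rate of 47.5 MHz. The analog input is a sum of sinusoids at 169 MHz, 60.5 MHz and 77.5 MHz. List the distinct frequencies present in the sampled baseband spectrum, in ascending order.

fs/2 = 23.75 MHz.
169 MHz mod fs = 26.5 MHz.
26.5 MHz > fs/2 = 23.75 MHz, folds to fs − 26.5 MHz = 21 MHz.
60.5 MHz mod fs = 13 MHz.
13 MHz ≤ fs/2 = 23.75 MHz, appears at 13 MHz.
77.5 MHz mod fs = 30 MHz.
30 MHz > fs/2 = 23.75 MHz, folds to fs − 30 MHz = 17.5 MHz.
Distinct values: {13 MHz, 17.5 MHz, 21 MHz}.

13 MHz, 17.5 MHz, 21 MHz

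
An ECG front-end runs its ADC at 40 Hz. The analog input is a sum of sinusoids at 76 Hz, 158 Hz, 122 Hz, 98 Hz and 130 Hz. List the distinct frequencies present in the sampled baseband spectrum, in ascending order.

fs/2 = 20 Hz.
76 Hz mod fs = 36 Hz.
36 Hz > fs/2 = 20 Hz, folds to fs − 36 Hz = 4 Hz.
158 Hz mod fs = 38 Hz.
38 Hz > fs/2 = 20 Hz, folds to fs − 38 Hz = 2 Hz.
122 Hz mod fs = 2 Hz.
2 Hz ≤ fs/2 = 20 Hz, appears at 2 Hz.
98 Hz mod fs = 18 Hz.
18 Hz ≤ fs/2 = 20 Hz, appears at 18 Hz.
130 Hz mod fs = 10 Hz.
10 Hz ≤ fs/2 = 20 Hz, appears at 10 Hz.
Distinct values: {2 Hz, 4 Hz, 10 Hz, 18 Hz}.

2 Hz, 4 Hz, 10 Hz, 18 Hz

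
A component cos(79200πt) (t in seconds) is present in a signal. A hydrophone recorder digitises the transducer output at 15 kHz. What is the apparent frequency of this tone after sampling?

ω = 79200π rad/s → f = ω/(2π) = 39600 Hz = 39.6 kHz.
39.6 kHz mod fs = 9.6 kHz.
9.6 kHz > fs/2 = 7.5 kHz, folds to fs − 9.6 kHz = 5.4 kHz.

5.4 kHz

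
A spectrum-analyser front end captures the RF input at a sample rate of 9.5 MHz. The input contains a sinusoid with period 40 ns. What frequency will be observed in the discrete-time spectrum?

T = 40 ns → f = 1/T = 25 MHz.
25 MHz mod fs = 6 MHz.
6 MHz > fs/2 = 4.75 MHz, folds to fs − 6 MHz = 3.5 MHz.

3.5 MHz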